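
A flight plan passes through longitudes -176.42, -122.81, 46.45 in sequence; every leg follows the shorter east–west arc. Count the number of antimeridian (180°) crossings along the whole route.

Leg 1: -176.42° → -122.81°, shortest Δλ = 53.61° (east) — does not cross 180°.
Leg 2: -122.81° → +46.45°, shortest Δλ = 169.26° (east) — does not cross 180°.
Total crossings: 0.

0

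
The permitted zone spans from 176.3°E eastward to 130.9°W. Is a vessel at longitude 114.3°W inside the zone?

Band width going east from +176.3° to -130.9°: ((-130.9 − 176.3) mod 360) = 52.8°.
Offset of -114.3° east of the west edge: ((-114.3 − 176.3) mod 360) = 69.4°.
69.4° > 52.8° ⇒ outside.

No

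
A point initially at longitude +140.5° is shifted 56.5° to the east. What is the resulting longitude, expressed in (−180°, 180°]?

-163.0°

Start at +140.5°; shift +56.5° → +197.0°.
+197.0° lies outside (−180°, 180°]; subtract 360° → -163.0°.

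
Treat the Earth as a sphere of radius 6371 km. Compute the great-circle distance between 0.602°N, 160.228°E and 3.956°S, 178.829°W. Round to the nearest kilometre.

2382 km

Δλ = -178.829 − 160.228 = -339.057°; wrapped into (−180°, 180°]: 20.943°.
Δφ = -3.956 − 0.602 = -4.558°.
a = sin²(Δφ/2) + cos φ₁ · cos φ₂ · sin²(Δλ/2) = 0.034533.
c = 2·atan2(√a, √(1−a)) = 0.37383 rad → d = 6371·c ≈ 2381.68 km.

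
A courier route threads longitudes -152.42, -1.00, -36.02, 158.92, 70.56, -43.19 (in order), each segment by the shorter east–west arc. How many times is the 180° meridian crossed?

Leg 1: -152.42° → -1.00°, shortest Δλ = 151.42° (east) — does not cross 180°.
Leg 2: -1.00° → -36.02°, shortest Δλ = -35.02° (west) — does not cross 180°.
Leg 3: -36.02° → +158.92°, shortest Δλ = -165.06° (west) — crosses 180°.
Leg 4: +158.92° → +70.56°, shortest Δλ = -88.36° (west) — does not cross 180°.
Leg 5: +70.56° → -43.19°, shortest Δλ = -113.75° (west) — does not cross 180°.
Total crossings: 1.

1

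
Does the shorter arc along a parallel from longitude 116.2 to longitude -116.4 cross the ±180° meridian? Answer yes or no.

Yes

Naïve |-116.4 − 116.2| = 232.6° > 180°, so the shorter arc goes the other way round — across 180°.
Signed shortest Δλ = ((-116.4 − 116.2 + 180) mod 360) − 180 = 127.4°.
Going east by 127.4° from +116.2° passes through 180° before reaching -116.4°.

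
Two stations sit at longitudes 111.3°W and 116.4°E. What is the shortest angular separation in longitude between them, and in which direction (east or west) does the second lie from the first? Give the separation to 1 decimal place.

Raw difference: 116.4 − -111.3 = 227.7°.
Normalise into (−180°, 180°]: 227.7° − 360° = -132.3°.
Negative ⇒ the second point lies to the west; separation 132.3°.

132.3° west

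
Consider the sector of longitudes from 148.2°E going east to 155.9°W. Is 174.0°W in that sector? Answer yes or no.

Yes

Band width going east from +148.2° to -155.9°: ((-155.9 − 148.2) mod 360) = 55.9°.
Offset of -174.0° east of the west edge: ((-174.0 − 148.2) mod 360) = 37.8°.
37.8° ≤ 55.9° ⇒ inside.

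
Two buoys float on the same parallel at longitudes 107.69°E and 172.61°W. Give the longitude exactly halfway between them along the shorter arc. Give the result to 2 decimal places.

147.54°E

Signed shortest Δλ from +107.69° to -172.61° is +79.70°.
Midpoint longitude = +107.69° + (+79.70°)/2 = +107.69° + 39.85° = +147.54°.
(The naïve average (+107.69 + -172.61)/2 = -32.46° is on the wrong side of the globe.)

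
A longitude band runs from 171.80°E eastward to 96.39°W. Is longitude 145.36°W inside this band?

Band width going east from +171.80° to -96.39°: ((-96.39 − 171.80) mod 360) = 91.81°.
Offset of -145.36° east of the west edge: ((-145.36 − 171.80) mod 360) = 42.84°.
42.84° ≤ 91.81° ⇒ inside.

Yes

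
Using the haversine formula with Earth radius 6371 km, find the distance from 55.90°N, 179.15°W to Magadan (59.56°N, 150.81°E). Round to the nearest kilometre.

1812 km

Δλ = 150.81 − -179.15 = 329.96°; wrapped into (−180°, 180°]: -30.04°.
Δφ = 59.56 − 55.90 = 3.66°.
a = sin²(Δφ/2) + cos φ₁ · cos φ₂ · sin²(Δλ/2) = 0.020096.
c = 2·atan2(√a, √(1−a)) = 0.28448 rad → d = 6371·c ≈ 1812.44 km.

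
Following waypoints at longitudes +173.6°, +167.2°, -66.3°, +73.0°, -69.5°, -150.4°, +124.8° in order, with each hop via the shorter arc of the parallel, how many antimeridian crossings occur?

2

Leg 1: +173.6° → +167.2°, shortest Δλ = -6.4° (west) — does not cross 180°.
Leg 2: +167.2° → -66.3°, shortest Δλ = 126.5° (east) — crosses 180°.
Leg 3: -66.3° → +73.0°, shortest Δλ = 139.3° (east) — does not cross 180°.
Leg 4: +73.0° → -69.5°, shortest Δλ = -142.5° (west) — does not cross 180°.
Leg 5: -69.5° → -150.4°, shortest Δλ = -80.9° (west) — does not cross 180°.
Leg 6: -150.4° → +124.8°, shortest Δλ = -84.8° (west) — crosses 180°.
Total crossings: 2.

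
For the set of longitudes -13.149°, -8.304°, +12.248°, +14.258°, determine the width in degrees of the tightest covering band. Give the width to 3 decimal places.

27.407°

Sort the longitudes: -13.149°, -8.304°, +12.248°, +14.258°.
Eastward gaps between consecutive values (wrapping around): 4.845°, 20.552°, 2.010°, 332.593°.
Largest gap = 332.593° ⇒ minimal covering band is its complement: 360° − 332.593° = 27.407°.
Band runs from -13.149° eastward to +14.258°.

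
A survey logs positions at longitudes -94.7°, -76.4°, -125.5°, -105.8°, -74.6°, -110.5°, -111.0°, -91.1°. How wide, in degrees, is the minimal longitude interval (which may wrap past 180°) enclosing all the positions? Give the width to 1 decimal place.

50.9°

Sort the longitudes: -125.5°, -111.0°, -110.5°, -105.8°, -94.7°, -91.1°, -76.4°, -74.6°.
Eastward gaps between consecutive values (wrapping around): 14.5°, 0.5°, 4.7°, 11.1°, 3.6°, 14.7°, 1.8°, 309.1°.
Largest gap = 309.1° ⇒ minimal covering band is its complement: 360° − 309.1° = 50.9°.
Band runs from -125.5° eastward to -74.6°.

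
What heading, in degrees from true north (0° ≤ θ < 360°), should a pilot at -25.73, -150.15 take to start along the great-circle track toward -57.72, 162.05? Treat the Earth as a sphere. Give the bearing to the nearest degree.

Δλ = 162.05 − -150.15 = 312.20°; wrapped into (−180°, 180°]: -47.80°.
θ = atan2( sin Δλ · cos φ₂ , cos φ₁ · sin φ₂ − sin φ₁ · cos φ₂ · cos Δλ )
  = atan2(-0.39563, -0.60588) = -146.856° → normalised to [0°, 360°): 213.144°.

213°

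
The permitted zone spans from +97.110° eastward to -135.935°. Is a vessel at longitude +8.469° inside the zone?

Band width going east from +97.110° to -135.935°: ((-135.935 − 97.110) mod 360) = 126.955°.
Offset of +8.469° east of the west edge: ((8.469 − 97.110) mod 360) = 271.359°.
271.359° > 126.955° ⇒ outside.

No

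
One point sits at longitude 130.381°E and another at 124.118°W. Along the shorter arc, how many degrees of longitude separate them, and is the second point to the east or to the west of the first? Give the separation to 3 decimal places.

Raw difference: -124.118 − 130.381 = -254.499°.
Normalise into (−180°, 180°]: -254.499° + 360° = 105.501°.
Positive ⇒ the second point lies to the east; separation 105.501°.

105.501° east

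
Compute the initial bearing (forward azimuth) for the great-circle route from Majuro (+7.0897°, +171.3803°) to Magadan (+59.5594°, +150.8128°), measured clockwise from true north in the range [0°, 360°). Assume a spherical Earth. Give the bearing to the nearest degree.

347°

Δλ = 150.8128 − 171.3803 = -20.5675°.
θ = atan2( sin Δλ · cos φ₂ , cos φ₁ · sin φ₂ − sin φ₁ · cos φ₂ · cos Δλ )
  = atan2(-0.17799, 0.79702) = -12.589° → normalised to [0°, 360°): 347.411°.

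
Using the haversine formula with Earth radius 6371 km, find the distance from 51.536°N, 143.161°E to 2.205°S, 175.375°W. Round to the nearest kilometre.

7136 km

Δλ = -175.375 − 143.161 = -318.536°; wrapped into (−180°, 180°]: 41.464°.
Δφ = -2.205 − 51.536 = -53.741°.
a = sin²(Δφ/2) + cos φ₁ · cos φ₂ · sin²(Δλ/2) = 0.282172.
c = 2·atan2(√a, √(1−a)) = 1.12003 rad → d = 6371·c ≈ 7135.71 km.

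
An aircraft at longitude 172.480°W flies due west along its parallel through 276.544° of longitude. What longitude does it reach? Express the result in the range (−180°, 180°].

89.024°W

Start at -172.480°; shift −276.544° → -449.024°.
-449.024° lies outside (−180°, 180°]; add 360° → -89.024°.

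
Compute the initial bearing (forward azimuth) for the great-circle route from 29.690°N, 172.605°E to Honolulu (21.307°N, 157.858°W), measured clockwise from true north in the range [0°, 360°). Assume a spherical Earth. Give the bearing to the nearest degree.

101°

Δλ = -157.858 − 172.605 = -330.463°; wrapped into (−180°, 180°]: 29.537°.
θ = atan2( sin Δλ · cos φ₂ , cos φ₁ · sin φ₂ − sin φ₁ · cos φ₂ · cos Δλ )
  = atan2(0.45929, -0.08582) = 100.584° → normalised to [0°, 360°): 100.584°.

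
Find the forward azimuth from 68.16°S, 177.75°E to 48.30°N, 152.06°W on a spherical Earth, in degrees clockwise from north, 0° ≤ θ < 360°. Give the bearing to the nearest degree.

22°

Δλ = -152.06 − 177.75 = -329.81°; wrapped into (−180°, 180°]: 30.19°.
θ = atan2( sin Δλ · cos φ₂ , cos φ₁ · sin φ₂ − sin φ₁ · cos φ₂ · cos Δλ )
  = atan2(0.33452, 0.81149) = 22.403° → normalised to [0°, 360°): 22.403°.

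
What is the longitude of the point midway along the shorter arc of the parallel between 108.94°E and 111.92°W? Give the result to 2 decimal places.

178.51°E

Signed shortest Δλ from +108.94° to -111.92° is +139.14°.
Midpoint longitude = +108.94° + (+139.14°)/2 = +108.94° + 69.57° = +178.51°.
(The naïve average (+108.94 + -111.92)/2 = -1.49° is on the wrong side of the globe.)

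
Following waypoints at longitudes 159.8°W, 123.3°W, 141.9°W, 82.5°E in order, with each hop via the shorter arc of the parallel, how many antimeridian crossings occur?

1

Leg 1: -159.8° → -123.3°, shortest Δλ = 36.5° (east) — does not cross 180°.
Leg 2: -123.3° → -141.9°, shortest Δλ = -18.6° (west) — does not cross 180°.
Leg 3: -141.9° → +82.5°, shortest Δλ = -135.6° (west) — crosses 180°.
Total crossings: 1.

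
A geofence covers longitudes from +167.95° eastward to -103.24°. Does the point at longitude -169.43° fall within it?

Yes

Band width going east from +167.95° to -103.24°: ((-103.24 − 167.95) mod 360) = 88.81°.
Offset of -169.43° east of the west edge: ((-169.43 − 167.95) mod 360) = 22.62°.
22.62° ≤ 88.81° ⇒ inside.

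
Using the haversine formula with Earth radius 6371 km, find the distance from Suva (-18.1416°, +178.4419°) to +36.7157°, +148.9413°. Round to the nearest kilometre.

Δλ = 148.9413 − 178.4419 = -29.5006°.
Δφ = 36.7157 − -18.1416 = 54.8573°.
a = sin²(Δφ/2) + cos φ₁ · cos φ₂ · sin²(Δλ/2) = 0.261574.
c = 2·atan2(√a, √(1−a)) = 1.07373 rad → d = 6371·c ≈ 6840.71 km.

6841 km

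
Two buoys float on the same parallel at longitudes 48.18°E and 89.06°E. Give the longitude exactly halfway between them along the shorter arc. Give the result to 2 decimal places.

Signed shortest Δλ from +48.18° to +89.06° is +40.88°.
Midpoint longitude = +48.18° + (+40.88°)/2 = +48.18° + 20.44° = +68.62°.

68.62°E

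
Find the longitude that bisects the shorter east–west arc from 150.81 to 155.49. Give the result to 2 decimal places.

+153.15°

Signed shortest Δλ from +150.81° to +155.49° is +4.68°.
Midpoint longitude = +150.81° + (+4.68°)/2 = +150.81° + 2.34° = +153.15°.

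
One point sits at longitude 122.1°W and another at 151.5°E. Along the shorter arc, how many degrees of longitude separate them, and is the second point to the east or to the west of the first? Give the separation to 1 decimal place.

86.4° west

Raw difference: 151.5 − -122.1 = 273.6°.
Normalise into (−180°, 180°]: 273.6° − 360° = -86.4°.
Negative ⇒ the second point lies to the west; separation 86.4°.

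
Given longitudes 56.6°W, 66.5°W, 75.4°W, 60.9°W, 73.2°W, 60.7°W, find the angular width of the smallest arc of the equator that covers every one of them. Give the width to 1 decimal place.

18.8°

Sort the longitudes: -75.4°, -73.2°, -66.5°, -60.9°, -60.7°, -56.6°.
Eastward gaps between consecutive values (wrapping around): 2.2°, 6.7°, 5.6°, 0.2°, 4.1°, 341.2°.
Largest gap = 341.2° ⇒ minimal covering band is its complement: 360° − 341.2° = 18.8°.
Band runs from -75.4° eastward to -56.6°.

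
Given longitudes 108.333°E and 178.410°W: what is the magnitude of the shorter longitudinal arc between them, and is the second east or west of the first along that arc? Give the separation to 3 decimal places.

Raw difference: -178.410 − 108.333 = -286.743°.
Normalise into (−180°, 180°]: -286.743° + 360° = 73.257°.
Positive ⇒ the second point lies to the east; separation 73.257°.

73.257° east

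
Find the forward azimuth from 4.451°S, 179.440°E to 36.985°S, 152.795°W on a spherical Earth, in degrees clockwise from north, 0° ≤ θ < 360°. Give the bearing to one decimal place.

Δλ = -152.795 − 179.440 = -332.235°; wrapped into (−180°, 180°]: 27.765°.
θ = atan2( sin Δλ · cos φ₂ , cos φ₁ · sin φ₂ − sin φ₁ · cos φ₂ · cos Δλ )
  = atan2(0.37211, -0.54494) = 145.672° → normalised to [0°, 360°): 145.672°.

145.7°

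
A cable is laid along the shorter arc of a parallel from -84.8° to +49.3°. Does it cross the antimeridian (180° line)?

No

Signed shortest Δλ = ((49.3 − -84.8 + 180) mod 360) − 180 = 134.1°.
Going east by 134.1° from -84.8° reaches +49.3° without touching 180°.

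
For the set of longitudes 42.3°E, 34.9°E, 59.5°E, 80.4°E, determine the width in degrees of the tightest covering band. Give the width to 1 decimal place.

45.5°

Sort the longitudes: +34.9°, +42.3°, +59.5°, +80.4°.
Eastward gaps between consecutive values (wrapping around): 7.4°, 17.2°, 20.9°, 314.5°.
Largest gap = 314.5° ⇒ minimal covering band is its complement: 360° − 314.5° = 45.5°.
Band runs from +34.9° eastward to +80.4°.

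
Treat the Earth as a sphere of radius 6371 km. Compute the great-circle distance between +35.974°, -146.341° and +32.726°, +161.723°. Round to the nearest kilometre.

Δλ = 161.723 − -146.341 = 308.064°; wrapped into (−180°, 180°]: -51.936°.
Δφ = 32.726 − 35.974 = -3.248°.
a = sin²(Δφ/2) + cos φ₁ · cos φ₂ · sin²(Δλ/2) = 0.131337.
c = 2·atan2(√a, √(1−a)) = 0.74169 rad → d = 6371·c ≈ 4725.32 km.

4725 km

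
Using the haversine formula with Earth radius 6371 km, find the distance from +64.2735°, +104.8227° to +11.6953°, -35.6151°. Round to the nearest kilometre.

Δλ = -35.6151 − 104.8227 = -140.4378°.
Δφ = 11.6953 − 64.2735 = -52.5782°.
a = sin²(Δφ/2) + cos φ₁ · cos φ₂ · sin²(Δλ/2) = 0.572541.
c = 2·atan2(√a, √(1−a)) = 1.71639 rad → d = 6371·c ≈ 10935.14 km.

10935 km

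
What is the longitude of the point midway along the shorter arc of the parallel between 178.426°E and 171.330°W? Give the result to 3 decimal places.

176.452°W

Signed shortest Δλ from +178.426° to -171.330° is +10.244°.
Midpoint longitude = +178.426° + (+10.244°)/2 = +178.426° + 5.122° = +183.548°.
Normalise into (−180°, 180°]: -176.452°.
(The naïve average (+178.426 + -171.330)/2 = 3.548° is on the wrong side of the globe.)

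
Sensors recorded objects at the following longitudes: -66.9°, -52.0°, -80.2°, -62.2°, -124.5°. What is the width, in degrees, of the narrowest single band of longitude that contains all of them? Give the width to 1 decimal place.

72.5°

Sort the longitudes: -124.5°, -80.2°, -66.9°, -62.2°, -52.0°.
Eastward gaps between consecutive values (wrapping around): 44.3°, 13.3°, 4.7°, 10.2°, 287.5°.
Largest gap = 287.5° ⇒ minimal covering band is its complement: 360° − 287.5° = 72.5°.
Band runs from -124.5° eastward to -52.0°.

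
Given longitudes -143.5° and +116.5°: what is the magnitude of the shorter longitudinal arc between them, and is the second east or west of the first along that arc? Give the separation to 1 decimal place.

100.0° west

Raw difference: 116.5 − -143.5 = 260.0°.
Normalise into (−180°, 180°]: 260.0° − 360° = -100.0°.
Negative ⇒ the second point lies to the west; separation 100.0°.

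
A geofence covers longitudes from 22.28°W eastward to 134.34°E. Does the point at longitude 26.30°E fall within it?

Yes

Band width going east from -22.28° to +134.34°: ((134.34 − -22.28) mod 360) = 156.62°.
Offset of +26.30° east of the west edge: ((26.30 − -22.28) mod 360) = 48.58°.
48.58° ≤ 156.62° ⇒ inside.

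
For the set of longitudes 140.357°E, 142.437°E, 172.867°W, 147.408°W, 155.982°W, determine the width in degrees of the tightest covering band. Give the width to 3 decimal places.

72.235°

Sort the longitudes: -172.867°, -155.982°, -147.408°, +140.357°, +142.437°.
Eastward gaps between consecutive values (wrapping around): 16.885°, 8.574°, 287.765°, 2.080°, 44.696°.
Largest gap = 287.765° ⇒ minimal covering band is its complement: 360° − 287.765° = 72.235°.
Band runs from +140.357° eastward to -147.408°, crossing the antimeridian.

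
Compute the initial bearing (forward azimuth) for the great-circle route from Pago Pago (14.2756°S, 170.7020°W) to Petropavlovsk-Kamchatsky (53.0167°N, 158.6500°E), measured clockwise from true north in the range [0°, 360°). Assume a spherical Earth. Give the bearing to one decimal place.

Δλ = 158.6500 − -170.7020 = 329.3520°; wrapped into (−180°, 180°]: -30.6480°.
θ = atan2( sin Δλ · cos φ₂ , cos φ₁ · sin φ₂ − sin φ₁ · cos φ₂ · cos Δλ )
  = atan2(-0.30666, 0.90177) = -18.782° → normalised to [0°, 360°): 341.218°.

341.2°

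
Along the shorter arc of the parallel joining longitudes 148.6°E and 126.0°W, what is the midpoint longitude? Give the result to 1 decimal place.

Signed shortest Δλ from +148.6° to -126.0° is +85.4°.
Midpoint longitude = +148.6° + (+85.4°)/2 = +148.6° + 42.7° = +191.3°.
Normalise into (−180°, 180°]: -168.7°.
(The naïve average (+148.6 + -126.0)/2 = 11.3° is on the wrong side of the globe.)

168.7°W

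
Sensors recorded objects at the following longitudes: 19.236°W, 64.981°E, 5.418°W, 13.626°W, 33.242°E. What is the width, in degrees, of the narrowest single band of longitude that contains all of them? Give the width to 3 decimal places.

84.217°

Sort the longitudes: -19.236°, -13.626°, -5.418°, +33.242°, +64.981°.
Eastward gaps between consecutive values (wrapping around): 5.610°, 8.208°, 38.660°, 31.739°, 275.783°.
Largest gap = 275.783° ⇒ minimal covering band is its complement: 360° − 275.783° = 84.217°.
Band runs from -19.236° eastward to +64.981°.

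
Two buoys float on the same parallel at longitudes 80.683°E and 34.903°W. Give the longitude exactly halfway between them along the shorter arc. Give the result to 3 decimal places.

Signed shortest Δλ from +80.683° to -34.903° is -115.586°.
Midpoint longitude = +80.683° + (-115.586°)/2 = +80.683° − 57.793° = +22.890°.

22.890°E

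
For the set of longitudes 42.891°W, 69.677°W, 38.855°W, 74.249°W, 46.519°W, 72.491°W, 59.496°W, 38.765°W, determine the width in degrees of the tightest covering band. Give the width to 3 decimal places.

35.484°

Sort the longitudes: -74.249°, -72.491°, -69.677°, -59.496°, -46.519°, -42.891°, -38.855°, -38.765°.
Eastward gaps between consecutive values (wrapping around): 1.758°, 2.814°, 10.181°, 12.977°, 3.628°, 4.036°, 0.090°, 324.516°.
Largest gap = 324.516° ⇒ minimal covering band is its complement: 360° − 324.516° = 35.484°.
Band runs from -74.249° eastward to -38.765°.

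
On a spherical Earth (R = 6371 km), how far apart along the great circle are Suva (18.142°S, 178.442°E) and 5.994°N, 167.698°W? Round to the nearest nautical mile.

Δλ = -167.698 − 178.442 = -346.140°; wrapped into (−180°, 180°]: 13.860°.
Δφ = 5.994 − -18.142 = 24.136°.
a = sin²(Δφ/2) + cos φ₁ · cos φ₂ · sin²(Δλ/2) = 0.057470.
c = 2·atan2(√a, √(1−a)) = 0.48417 rad → d = 6371·c ≈ 3084.67 km ≈ 1665.59 nmi.

1666 nmi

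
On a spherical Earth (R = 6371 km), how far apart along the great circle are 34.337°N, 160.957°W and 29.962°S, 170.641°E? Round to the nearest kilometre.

Δλ = 170.641 − -160.957 = 331.598°; wrapped into (−180°, 180°]: -28.402°.
Δφ = -29.962 − 34.337 = -64.299°.
a = sin²(Δφ/2) + cos φ₁ · cos φ₂ · sin²(Δλ/2) = 0.326217.
c = 2·atan2(√a, √(1−a)) = 1.21582 rad → d = 6371·c ≈ 7746.00 km.

7746 km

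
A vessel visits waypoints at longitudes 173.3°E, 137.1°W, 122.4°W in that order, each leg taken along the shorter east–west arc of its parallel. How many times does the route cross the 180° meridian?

Leg 1: +173.3° → -137.1°, shortest Δλ = 49.6° (east) — crosses 180°.
Leg 2: -137.1° → -122.4°, shortest Δλ = 14.7° (east) — does not cross 180°.
Total crossings: 1.

1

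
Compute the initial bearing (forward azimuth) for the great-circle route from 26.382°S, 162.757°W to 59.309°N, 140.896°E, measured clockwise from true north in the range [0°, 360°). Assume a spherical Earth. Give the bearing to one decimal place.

334.6°

Δλ = 140.896 − -162.757 = 303.653°; wrapped into (−180°, 180°]: -56.347°.
θ = atan2( sin Δλ · cos φ₂ , cos φ₁ · sin φ₂ − sin φ₁ · cos φ₂ · cos Δλ )
  = atan2(-0.42487, 0.89606) = -25.368° → normalised to [0°, 360°): 334.632°.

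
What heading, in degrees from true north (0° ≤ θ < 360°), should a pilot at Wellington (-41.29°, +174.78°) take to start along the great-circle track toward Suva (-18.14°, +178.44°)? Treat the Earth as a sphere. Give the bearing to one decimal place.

Δλ = 178.44 − 174.78 = 3.66°.
θ = atan2( sin Δλ · cos φ₂ , cos φ₁ · sin φ₂ − sin φ₁ · cos φ₂ · cos Δλ )
  = atan2(0.06066, 0.39186) = 8.800° → normalised to [0°, 360°): 8.800°.

8.8°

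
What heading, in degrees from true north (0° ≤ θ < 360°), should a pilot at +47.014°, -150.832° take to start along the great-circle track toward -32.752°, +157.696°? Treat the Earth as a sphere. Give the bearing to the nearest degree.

Δλ = 157.696 − -150.832 = 308.528°; wrapped into (−180°, 180°]: -51.472°.
θ = atan2( sin Δλ · cos φ₂ , cos φ₁ · sin φ₂ − sin φ₁ · cos φ₂ · cos Δλ )
  = atan2(-0.65793, -0.75209) = -138.820° → normalised to [0°, 360°): 221.180°.

221°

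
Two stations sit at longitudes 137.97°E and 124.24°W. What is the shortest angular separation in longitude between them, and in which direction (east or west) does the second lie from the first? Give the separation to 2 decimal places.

Raw difference: -124.24 − 137.97 = -262.21°.
Normalise into (−180°, 180°]: -262.21° + 360° = 97.79°.
Positive ⇒ the second point lies to the east; separation 97.79°.

97.79° east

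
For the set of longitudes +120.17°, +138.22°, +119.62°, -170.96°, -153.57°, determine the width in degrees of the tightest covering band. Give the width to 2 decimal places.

Sort the longitudes: -170.96°, -153.57°, +119.62°, +120.17°, +138.22°.
Eastward gaps between consecutive values (wrapping around): 17.39°, 273.19°, 0.55°, 18.05°, 50.82°.
Largest gap = 273.19° ⇒ minimal covering band is its complement: 360° − 273.19° = 86.81°.
Band runs from +119.62° eastward to -153.57°, crossing the antimeridian.

86.81°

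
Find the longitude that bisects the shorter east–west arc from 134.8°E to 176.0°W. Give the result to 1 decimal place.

159.4°E

Signed shortest Δλ from +134.8° to -176.0° is +49.2°.
Midpoint longitude = +134.8° + (+49.2°)/2 = +134.8° + 24.6° = +159.4°.
(The naïve average (+134.8 + -176.0)/2 = -20.6° is on the wrong side of the globe.)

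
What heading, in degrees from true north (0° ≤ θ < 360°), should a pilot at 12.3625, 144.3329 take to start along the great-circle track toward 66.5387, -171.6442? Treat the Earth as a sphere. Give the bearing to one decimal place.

Δλ = -171.6442 − 144.3329 = -315.9771°; wrapped into (−180°, 180°]: 44.0229°.
θ = atan2( sin Δλ · cos φ₂ , cos φ₁ · sin φ₂ − sin φ₁ · cos φ₂ · cos Δλ )
  = atan2(0.27668, 0.83477) = 18.337° → normalised to [0°, 360°): 18.337°.

18.3°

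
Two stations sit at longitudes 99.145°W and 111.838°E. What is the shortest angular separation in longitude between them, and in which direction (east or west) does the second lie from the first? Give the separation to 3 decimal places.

Raw difference: 111.838 − -99.145 = 210.983°.
Normalise into (−180°, 180°]: 210.983° − 360° = -149.017°.
Negative ⇒ the second point lies to the west; separation 149.017°.

149.017° west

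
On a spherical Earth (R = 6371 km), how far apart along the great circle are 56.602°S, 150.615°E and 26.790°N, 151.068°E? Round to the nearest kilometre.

9273 km

Δλ = 151.068 − 150.615 = 0.453°.
Δφ = 26.790 − -56.602 = 83.392°.
a = sin²(Δφ/2) + cos φ₁ · cos φ₂ · sin²(Δλ/2) = 0.442470.
c = 2·atan2(√a, √(1−a)) = 1.45548 rad → d = 6371·c ≈ 9272.87 km.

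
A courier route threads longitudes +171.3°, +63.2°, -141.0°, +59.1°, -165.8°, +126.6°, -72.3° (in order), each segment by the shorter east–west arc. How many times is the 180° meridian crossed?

Leg 1: +171.3° → +63.2°, shortest Δλ = -108.1° (west) — does not cross 180°.
Leg 2: +63.2° → -141.0°, shortest Δλ = 155.8° (east) — crosses 180°.
Leg 3: -141.0° → +59.1°, shortest Δλ = -159.9° (west) — crosses 180°.
Leg 4: +59.1° → -165.8°, shortest Δλ = 135.1° (east) — crosses 180°.
Leg 5: -165.8° → +126.6°, shortest Δλ = -67.6° (west) — crosses 180°.
Leg 6: +126.6° → -72.3°, shortest Δλ = 161.1° (east) — crosses 180°.
Total crossings: 5.

5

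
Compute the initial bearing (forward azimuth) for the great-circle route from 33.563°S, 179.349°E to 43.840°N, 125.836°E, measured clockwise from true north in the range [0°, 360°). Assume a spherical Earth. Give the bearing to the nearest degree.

Δλ = 125.836 − 179.349 = -53.513°.
θ = atan2( sin Δλ · cos φ₂ , cos φ₁ · sin φ₂ − sin φ₁ · cos φ₂ · cos Δλ )
  = atan2(-0.57990, 0.81429) = -35.457° → normalised to [0°, 360°): 324.543°.

325°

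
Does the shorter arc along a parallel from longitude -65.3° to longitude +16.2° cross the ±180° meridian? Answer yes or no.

No

Signed shortest Δλ = ((16.2 − -65.3 + 180) mod 360) − 180 = 81.5°.
Going east by 81.5° from -65.3° reaches +16.2° without touching 180°.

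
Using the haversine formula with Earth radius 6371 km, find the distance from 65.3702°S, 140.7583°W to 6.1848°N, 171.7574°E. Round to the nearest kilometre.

8841 km

Δλ = 171.7574 − -140.7583 = 312.5157°; wrapped into (−180°, 180°]: -47.4843°.
Δφ = 6.1848 − -65.3702 = 71.5550°.
a = sin²(Δφ/2) + cos φ₁ · cos φ₂ · sin²(Δλ/2) = 0.408967.
c = 2·atan2(√a, √(1−a)) = 1.38771 rad → d = 6371·c ≈ 8841.10 km.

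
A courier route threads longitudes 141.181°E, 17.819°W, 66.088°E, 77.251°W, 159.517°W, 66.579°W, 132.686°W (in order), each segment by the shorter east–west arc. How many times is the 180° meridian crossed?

0

Leg 1: +141.181° → -17.819°, shortest Δλ = -159.0° (west) — does not cross 180°.
Leg 2: -17.819° → +66.088°, shortest Δλ = 83.907° (east) — does not cross 180°.
Leg 3: +66.088° → -77.251°, shortest Δλ = -143.339° (west) — does not cross 180°.
Leg 4: -77.251° → -159.517°, shortest Δλ = -82.266° (west) — does not cross 180°.
Leg 5: -159.517° → -66.579°, shortest Δλ = 92.938° (east) — does not cross 180°.
Leg 6: -66.579° → -132.686°, shortest Δλ = -66.107° (west) — does not cross 180°.
Total crossings: 0.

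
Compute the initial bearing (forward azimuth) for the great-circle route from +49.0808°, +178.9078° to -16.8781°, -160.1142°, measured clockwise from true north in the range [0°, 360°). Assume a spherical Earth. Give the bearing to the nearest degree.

158°

Δλ = -160.1142 − 178.9078 = -339.0220°; wrapped into (−180°, 180°]: 20.9780°.
θ = atan2( sin Δλ · cos φ₂ , cos φ₁ · sin φ₂ − sin φ₁ · cos φ₂ · cos Δλ )
  = atan2(0.34259, -0.86533) = 158.401° → normalised to [0°, 360°): 158.401°.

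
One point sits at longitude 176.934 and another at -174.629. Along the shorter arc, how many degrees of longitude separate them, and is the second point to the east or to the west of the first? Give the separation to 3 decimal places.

Raw difference: -174.629 − 176.934 = -351.563°.
Normalise into (−180°, 180°]: -351.563° + 360° = 8.437°.
Positive ⇒ the second point lies to the east; separation 8.437°.

8.437° east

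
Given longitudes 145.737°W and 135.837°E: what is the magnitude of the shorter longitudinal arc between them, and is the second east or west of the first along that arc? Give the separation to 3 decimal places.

78.426° west

Raw difference: 135.837 − -145.737 = 281.574°.
Normalise into (−180°, 180°]: 281.574° − 360° = -78.426°.
Negative ⇒ the second point lies to the west; separation 78.426°.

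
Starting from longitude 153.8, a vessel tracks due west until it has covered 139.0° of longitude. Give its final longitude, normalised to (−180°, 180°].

+14.8°

Start at +153.8°; shift −139.0° → +14.8°.
+14.8° already lies in (−180°, 180°].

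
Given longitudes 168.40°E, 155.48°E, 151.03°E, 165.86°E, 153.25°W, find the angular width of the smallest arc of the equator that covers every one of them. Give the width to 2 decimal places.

Sort the longitudes: -153.25°, +151.03°, +155.48°, +165.86°, +168.40°.
Eastward gaps between consecutive values (wrapping around): 304.28°, 4.45°, 10.38°, 2.54°, 38.35°.
Largest gap = 304.28° ⇒ minimal covering band is its complement: 360° − 304.28° = 55.72°.
Band runs from +151.03° eastward to -153.25°, crossing the antimeridian.

55.72°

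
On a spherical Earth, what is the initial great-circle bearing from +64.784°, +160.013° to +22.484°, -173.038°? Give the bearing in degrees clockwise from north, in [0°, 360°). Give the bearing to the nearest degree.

144°

Δλ = -173.038 − 160.013 = -333.051°; wrapped into (−180°, 180°]: 26.949°.
θ = atan2( sin Δλ · cos φ₂ , cos φ₁ · sin φ₂ − sin φ₁ · cos φ₂ · cos Δλ )
  = atan2(0.41875, -0.58224) = 144.276° → normalised to [0°, 360°): 144.276°.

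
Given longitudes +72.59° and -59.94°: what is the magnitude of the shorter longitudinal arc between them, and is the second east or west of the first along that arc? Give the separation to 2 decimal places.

Raw difference: -59.94 − 72.59 = -132.53°.
Normalise into (−180°, 180°]: -132.53° stays -132.53°.
Negative ⇒ the second point lies to the west; separation 132.53°.

132.53° west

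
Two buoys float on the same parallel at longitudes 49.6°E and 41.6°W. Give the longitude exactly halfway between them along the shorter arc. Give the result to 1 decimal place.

4.0°E

Signed shortest Δλ from +49.6° to -41.6° is -91.2°.
Midpoint longitude = +49.6° + (-91.2°)/2 = +49.6° − 45.6° = +4.0°.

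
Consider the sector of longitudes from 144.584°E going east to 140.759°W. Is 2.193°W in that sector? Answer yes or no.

Band width going east from +144.584° to -140.759°: ((-140.759 − 144.584) mod 360) = 74.657°.
Offset of -2.193° east of the west edge: ((-2.193 − 144.584) mod 360) = 213.223°.
213.223° > 74.657° ⇒ outside.

No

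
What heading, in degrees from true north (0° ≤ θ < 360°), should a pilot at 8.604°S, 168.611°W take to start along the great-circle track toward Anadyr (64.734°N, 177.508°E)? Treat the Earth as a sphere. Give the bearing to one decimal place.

Δλ = 177.508 − -168.611 = 346.119°; wrapped into (−180°, 180°]: -13.881°.
θ = atan2( sin Δλ · cos φ₂ , cos φ₁ · sin φ₂ − sin φ₁ · cos φ₂ · cos Δλ )
  = atan2(-0.10240, 0.95615) = -6.113° → normalised to [0°, 360°): 353.887°.

353.9°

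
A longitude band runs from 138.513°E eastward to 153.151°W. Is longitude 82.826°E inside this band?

Band width going east from +138.513° to -153.151°: ((-153.151 − 138.513) mod 360) = 68.336°.
Offset of +82.826° east of the west edge: ((82.826 − 138.513) mod 360) = 304.313°.
304.313° > 68.336° ⇒ outside.

No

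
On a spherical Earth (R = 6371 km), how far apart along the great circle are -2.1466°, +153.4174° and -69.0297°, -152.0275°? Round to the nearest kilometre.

Δλ = -152.0275 − 153.4174 = -305.4449°; wrapped into (−180°, 180°]: 54.5551°.
Δφ = -69.0297 − -2.1466 = -66.8831°.
a = sin²(Δφ/2) + cos φ₁ · cos φ₂ · sin²(Δλ/2) = 0.378813.
c = 2·atan2(√a, √(1−a)) = 1.32598 rad → d = 6371·c ≈ 8447.85 km.

8448 km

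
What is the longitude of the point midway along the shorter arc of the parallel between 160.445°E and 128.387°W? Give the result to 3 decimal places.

Signed shortest Δλ from +160.445° to -128.387° is +71.168°.
Midpoint longitude = +160.445° + (+71.168°)/2 = +160.445° + 35.584° = +196.029°.
Normalise into (−180°, 180°]: -163.971°.
(The naïve average (+160.445 + -128.387)/2 = 16.029° is on the wrong side of the globe.)

163.971°W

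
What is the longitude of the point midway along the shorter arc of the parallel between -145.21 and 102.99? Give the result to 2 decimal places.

Signed shortest Δλ from -145.21° to +102.99° is -111.80°.
Midpoint longitude = -145.21° + (-111.80°)/2 = -145.21° − 55.90° = -201.11°.
Normalise into (−180°, 180°]: +158.89°.
(The naïve average (-145.21 + +102.99)/2 = -21.11° is on the wrong side of the globe.)

+158.89°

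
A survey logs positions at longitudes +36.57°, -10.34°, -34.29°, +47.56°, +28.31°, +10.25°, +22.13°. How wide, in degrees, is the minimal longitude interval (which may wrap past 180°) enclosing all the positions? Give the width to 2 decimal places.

Sort the longitudes: -34.29°, -10.34°, +10.25°, +22.13°, +28.31°, +36.57°, +47.56°.
Eastward gaps between consecutive values (wrapping around): 23.95°, 20.59°, 11.88°, 6.18°, 8.26°, 10.99°, 278.15°.
Largest gap = 278.15° ⇒ minimal covering band is its complement: 360° − 278.15° = 81.85°.
Band runs from -34.29° eastward to +47.56°.

81.85°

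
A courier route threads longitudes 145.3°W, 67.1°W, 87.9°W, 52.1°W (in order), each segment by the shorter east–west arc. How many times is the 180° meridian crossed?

Leg 1: -145.3° → -67.1°, shortest Δλ = 78.2° (east) — does not cross 180°.
Leg 2: -67.1° → -87.9°, shortest Δλ = -20.8° (west) — does not cross 180°.
Leg 3: -87.9° → -52.1°, shortest Δλ = 35.8° (east) — does not cross 180°.
Total crossings: 0.

0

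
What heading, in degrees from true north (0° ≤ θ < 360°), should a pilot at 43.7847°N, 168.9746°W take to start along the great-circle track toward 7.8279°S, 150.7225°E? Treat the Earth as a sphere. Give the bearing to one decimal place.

Δλ = 150.7225 − -168.9746 = 319.6971°; wrapped into (−180°, 180°]: -40.3029°.
θ = atan2( sin Δλ · cos φ₂ , cos φ₁ · sin φ₂ − sin φ₁ · cos φ₂ · cos Δλ )
  = atan2(-0.64080, -0.62112) = -134.106° → normalised to [0°, 360°): 225.894°.

225.9°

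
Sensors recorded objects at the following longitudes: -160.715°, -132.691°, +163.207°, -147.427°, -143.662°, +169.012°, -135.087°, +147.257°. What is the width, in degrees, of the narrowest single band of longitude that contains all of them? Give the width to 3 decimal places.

80.052°

Sort the longitudes: -160.715°, -147.427°, -143.662°, -135.087°, -132.691°, +147.257°, +163.207°, +169.012°.
Eastward gaps between consecutive values (wrapping around): 13.288°, 3.765°, 8.575°, 2.396°, 279.948°, 15.950°, 5.805°, 30.273°.
Largest gap = 279.948° ⇒ minimal covering band is its complement: 360° − 279.948° = 80.052°.
Band runs from +147.257° eastward to -132.691°, crossing the antimeridian.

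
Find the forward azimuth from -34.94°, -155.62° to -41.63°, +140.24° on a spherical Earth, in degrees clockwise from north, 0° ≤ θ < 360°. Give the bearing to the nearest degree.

Δλ = 140.24 − -155.62 = 295.86°; wrapped into (−180°, 180°]: -64.14°.
θ = atan2( sin Δλ · cos φ₂ , cos φ₁ · sin φ₂ − sin φ₁ · cos φ₂ · cos Δλ )
  = atan2(-0.67260, -0.35786) = -118.015° → normalised to [0°, 360°): 241.985°.

242°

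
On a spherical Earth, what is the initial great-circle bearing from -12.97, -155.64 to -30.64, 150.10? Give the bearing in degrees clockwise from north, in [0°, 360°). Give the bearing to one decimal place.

Δλ = 150.10 − -155.64 = 305.74°; wrapped into (−180°, 180°]: -54.26°.
θ = atan2( sin Δλ · cos φ₂ , cos φ₁ · sin φ₂ − sin φ₁ · cos φ₂ · cos Δλ )
  = atan2(-0.69835, -0.38385) = -118.795° → normalised to [0°, 360°): 241.205°.

241.2°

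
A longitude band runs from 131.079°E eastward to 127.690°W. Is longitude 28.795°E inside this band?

No

Band width going east from +131.079° to -127.690°: ((-127.690 − 131.079) mod 360) = 101.231°.
Offset of +28.795° east of the west edge: ((28.795 − 131.079) mod 360) = 257.716°.
257.716° > 101.231° ⇒ outside.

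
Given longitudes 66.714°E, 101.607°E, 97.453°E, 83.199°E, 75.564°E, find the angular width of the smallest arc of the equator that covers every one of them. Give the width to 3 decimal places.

Sort the longitudes: +66.714°, +75.564°, +83.199°, +97.453°, +101.607°.
Eastward gaps between consecutive values (wrapping around): 8.850°, 7.635°, 14.254°, 4.154°, 325.107°.
Largest gap = 325.107° ⇒ minimal covering band is its complement: 360° − 325.107° = 34.893°.
Band runs from +66.714° eastward to +101.607°.

34.893°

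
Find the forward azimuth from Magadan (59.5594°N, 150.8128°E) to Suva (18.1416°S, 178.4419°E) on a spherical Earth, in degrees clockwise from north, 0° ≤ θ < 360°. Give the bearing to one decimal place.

153.5°

Δλ = 178.4419 − 150.8128 = 27.6291°.
θ = atan2( sin Δλ · cos φ₂ , cos φ₁ · sin φ₂ − sin φ₁ · cos φ₂ · cos Δλ )
  = atan2(0.44069, -0.88362) = 153.493° → normalised to [0°, 360°): 153.493°.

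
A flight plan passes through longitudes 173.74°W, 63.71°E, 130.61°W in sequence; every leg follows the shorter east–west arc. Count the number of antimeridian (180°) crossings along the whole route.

Leg 1: -173.74° → +63.71°, shortest Δλ = -122.55° (west) — crosses 180°.
Leg 2: +63.71° → -130.61°, shortest Δλ = 165.68° (east) — crosses 180°.
Total crossings: 2.

2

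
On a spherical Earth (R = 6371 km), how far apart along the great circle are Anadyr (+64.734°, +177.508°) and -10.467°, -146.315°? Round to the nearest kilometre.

Δλ = -146.315 − 177.508 = -323.823°; wrapped into (−180°, 180°]: 36.177°.
Δφ = -10.467 − 64.734 = -75.201°.
a = sin²(Δφ/2) + cos φ₁ · cos φ₂ · sin²(Δλ/2) = 0.412747.
c = 2·atan2(√a, √(1−a)) = 1.39539 rad → d = 6371·c ≈ 8890.04 km.

8890 km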